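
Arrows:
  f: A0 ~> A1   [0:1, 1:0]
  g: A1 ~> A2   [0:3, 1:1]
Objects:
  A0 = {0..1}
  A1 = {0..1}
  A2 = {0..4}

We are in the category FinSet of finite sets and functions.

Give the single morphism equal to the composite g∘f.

  0 f~>1 g~>1
  1 f~>0 g~>3
composite: [0:1, 1:3]

Answer: [0:1, 1:3]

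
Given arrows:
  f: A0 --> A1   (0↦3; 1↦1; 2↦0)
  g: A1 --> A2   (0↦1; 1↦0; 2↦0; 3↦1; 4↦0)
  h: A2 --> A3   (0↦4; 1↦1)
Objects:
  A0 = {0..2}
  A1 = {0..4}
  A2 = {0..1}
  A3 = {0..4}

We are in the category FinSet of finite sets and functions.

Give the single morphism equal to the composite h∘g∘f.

Answer: (0↦1; 1↦4; 2↦1)

Trace:
  0 f-->3 g-->1 h-->1
  1 f-->1 g-->0 h-->4
  2 f-->0 g-->1 h-->1
⟦path⟧: (0↦1; 1↦4; 2↦1)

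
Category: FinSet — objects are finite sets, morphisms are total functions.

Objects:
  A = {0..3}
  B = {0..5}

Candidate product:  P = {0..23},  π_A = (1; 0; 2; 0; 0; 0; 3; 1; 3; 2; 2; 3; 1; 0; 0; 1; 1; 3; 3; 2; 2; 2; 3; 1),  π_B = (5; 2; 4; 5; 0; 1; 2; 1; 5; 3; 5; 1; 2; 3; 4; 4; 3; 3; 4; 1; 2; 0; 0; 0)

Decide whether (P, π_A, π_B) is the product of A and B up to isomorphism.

Answer: VALID PRODUCT

Trace:
|A|·|B| = 4·6 = 24;  |P| = 24
Check the pairing map k ↦ (π_A(k), π_B(k)):
  0 : (1,5)
  1 : (0,2)
  2 : (2,4)
  3 : (0,5)
  4 : (0,0)
  5 : (0,1)
  6 : (3,2)
  7 : (1,1)
  8 : (3,5)
  9 : (2,3)
  10 : (2,5)
  11 : (3,1)
  12 : (1,2)
  13 : (0,3)
  14 : (0,4)
  15 : (1,4)
  16 : (1,3)
  17 : (3,3)
  18 : (3,4)
  19 : (2,1)
  20 : (2,2)
  21 : (2,0)
  22 : (3,0)
  23 : (1,0)
distinct pairs in image: 24 / 24 needed
  → bijection onto A×B; projections well-typed.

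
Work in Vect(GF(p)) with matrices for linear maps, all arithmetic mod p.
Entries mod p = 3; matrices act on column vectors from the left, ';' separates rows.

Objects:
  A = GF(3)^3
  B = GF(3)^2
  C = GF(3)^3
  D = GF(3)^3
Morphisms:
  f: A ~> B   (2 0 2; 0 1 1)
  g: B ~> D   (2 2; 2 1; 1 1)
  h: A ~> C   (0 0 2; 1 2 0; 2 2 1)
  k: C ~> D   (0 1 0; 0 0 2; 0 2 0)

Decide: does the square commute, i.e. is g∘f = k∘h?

Answer: COMMUTES

Derivation:
1) trace f;g:
  e0=(1,0,0) f~>(2,0) g~>(1,1,2)
  e1=(0,1,0) f~>(0,1) g~>(2,1,1)
  e2=(0,0,1) f~>(2,1) g~>(0,2,0)
  composite₁ = (1 2 0; 1 1 2; 2 1 0)
2) trace h;k:
  e0=(1,0,0) h~>(0,1,2) k~>(1,1,2)
  e1=(0,1,0) h~>(0,2,2) k~>(2,1,1)
  e2=(0,0,1) h~>(2,0,1) k~>(0,2,0)
  composite₂ = (1 2 0; 1 1 2; 2 1 0)
Equal? same morphism ✓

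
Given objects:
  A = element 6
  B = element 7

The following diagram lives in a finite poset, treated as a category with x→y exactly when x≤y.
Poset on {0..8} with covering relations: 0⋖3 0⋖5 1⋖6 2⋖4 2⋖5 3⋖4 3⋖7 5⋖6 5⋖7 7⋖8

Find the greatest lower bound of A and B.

Answer: A∧B = 5

Derivation:
Common predecessors of 6,7: {0,2,5}
  0 ⊑ 5
  2 ⊑ 5
  5 ⊑ 5
glb = 5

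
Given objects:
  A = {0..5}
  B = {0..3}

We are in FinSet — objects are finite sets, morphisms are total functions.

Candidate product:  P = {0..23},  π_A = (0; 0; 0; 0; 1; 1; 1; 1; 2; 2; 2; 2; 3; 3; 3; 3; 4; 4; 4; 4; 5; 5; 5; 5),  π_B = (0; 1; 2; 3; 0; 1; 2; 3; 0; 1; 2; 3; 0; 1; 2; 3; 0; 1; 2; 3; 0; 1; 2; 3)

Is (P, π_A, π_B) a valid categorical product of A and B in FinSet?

|A|·|B| = 6·4 = 24;  |P| = 24
Check the pairing map k ↦ (π_A(k), π_B(k)):
  0 : (0,0)
  1 : (0,1)
  2 : (0,2)
  3 : (0,3)
  4 : (1,0)
  5 : (1,1)
  6 : (1,2)
  7 : (1,3)
  8 : (2,0)
  9 : (2,1)
  10 : (2,2)
  11 : (2,3)
  12 : (3,0)
  13 : (3,1)
  14 : (3,2)
  15 : (3,3)
  16 : (4,0)
  17 : (4,1)
  18 : (4,2)
  19 : (4,3)
  20 : (5,0)
  21 : (5,1)
  22 : (5,2)
  23 : (5,3)
distinct pairs in image: 24 / 24 needed
  → bijection onto A×B; projections well-typed.

Answer: VALID PRODUCT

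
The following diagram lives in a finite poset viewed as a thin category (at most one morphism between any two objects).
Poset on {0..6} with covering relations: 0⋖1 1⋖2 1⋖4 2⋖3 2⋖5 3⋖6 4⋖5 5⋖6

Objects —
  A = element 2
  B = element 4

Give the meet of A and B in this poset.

Lower bounds of A=2 and B=4: {0,1}
  0 ⊑ 1
  1 ⊑ 1
glb = 1

Answer: A∧B = 1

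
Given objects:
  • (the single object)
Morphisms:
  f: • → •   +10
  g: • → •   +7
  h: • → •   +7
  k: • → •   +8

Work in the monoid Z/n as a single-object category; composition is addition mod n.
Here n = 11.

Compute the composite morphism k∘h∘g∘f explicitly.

  0 +10≡10 +7≡6 +7≡2 +8≡10  (mod 11)
composite: +10

Answer: +10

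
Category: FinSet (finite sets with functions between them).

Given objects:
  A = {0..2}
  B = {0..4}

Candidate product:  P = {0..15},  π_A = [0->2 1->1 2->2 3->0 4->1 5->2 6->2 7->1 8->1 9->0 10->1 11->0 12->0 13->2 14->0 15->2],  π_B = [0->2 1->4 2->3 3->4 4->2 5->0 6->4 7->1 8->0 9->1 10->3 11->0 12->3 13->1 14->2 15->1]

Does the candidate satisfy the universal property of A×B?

|A|·|B| = 3·5 = 15;  |P| = 16
  → cardinalities differ; no bijection possible.

Answer: NOT A VALID PRODUCT — |P|=16 ≠ |A|·|B|=15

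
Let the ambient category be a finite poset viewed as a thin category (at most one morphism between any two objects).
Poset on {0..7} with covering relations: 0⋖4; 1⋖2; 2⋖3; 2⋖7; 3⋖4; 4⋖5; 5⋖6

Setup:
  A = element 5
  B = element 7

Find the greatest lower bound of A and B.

Lower bounds of A=5 and B=7: {1,2}
  1 ≤ 2
  2 ≤ 2
glb = 2

Answer: A∧B = 2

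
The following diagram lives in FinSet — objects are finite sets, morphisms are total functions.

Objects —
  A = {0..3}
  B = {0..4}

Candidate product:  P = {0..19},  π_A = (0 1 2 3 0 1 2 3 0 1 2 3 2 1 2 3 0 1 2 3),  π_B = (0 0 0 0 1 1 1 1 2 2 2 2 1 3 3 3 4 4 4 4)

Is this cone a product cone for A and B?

|A|·|B| = 4·5 = 20;  |P| = 20
Check the pairing map k ↦ (π_A(k), π_B(k)):
  0 : (0,0)
  1 : (1,0)
  2 : (2,0)
  3 : (3,0)
  4 : (0,1)
  5 : (1,1)
  6 : (2,1)
  7 : (3,1)
  8 : (0,2)
  9 : (1,2)
  10 : (2,2)
  11 : (3,2)
  12 : (2,1)  ✗ repeats pair of k=6
  13 : (1,3)
  14 : (2,3)
  15 : (3,3)
  16 : (0,4)
  17 : (1,4)
  18 : (2,4)
  19 : (3,4)
distinct pairs in image: 19 / 20 needed
  → (2,1) hit at k=6 and k=12

Answer: NOT A VALID PRODUCT — duplicate pair at indices 6,12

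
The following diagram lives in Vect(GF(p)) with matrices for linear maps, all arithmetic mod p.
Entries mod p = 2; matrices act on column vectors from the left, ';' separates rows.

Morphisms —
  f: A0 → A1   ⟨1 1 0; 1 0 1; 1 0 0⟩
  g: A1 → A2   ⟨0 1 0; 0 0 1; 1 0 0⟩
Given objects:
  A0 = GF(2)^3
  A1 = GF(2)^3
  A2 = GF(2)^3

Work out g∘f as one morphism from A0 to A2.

  e0=[1,0,0] f→[1,1,1] g→[1,1,1]
  e1=[0,1,0] f→[1,0,0] g→[0,0,1]
  e2=[0,0,1] f→[0,1,0] g→[1,0,0]
⟦path⟧: ⟨1 0 1; 1 0 0; 1 1 0⟩

Answer: ⟨1 0 1; 1 0 0; 1 1 0⟩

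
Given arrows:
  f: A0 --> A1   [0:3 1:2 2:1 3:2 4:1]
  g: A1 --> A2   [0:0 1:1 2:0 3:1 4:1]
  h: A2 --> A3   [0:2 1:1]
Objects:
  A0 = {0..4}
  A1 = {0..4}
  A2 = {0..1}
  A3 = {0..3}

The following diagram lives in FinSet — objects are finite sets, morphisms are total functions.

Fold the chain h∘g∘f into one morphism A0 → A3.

Answer: [0:1 1:2 2:1 3:2 4:1]

Work:
  0 f-->3 g-->1 h-->1
  1 f-->2 g-->0 h-->2
  2 f-->1 g-->1 h-->1
  3 f-->2 g-->0 h-->2
  4 f-->1 g-->1 h-->1
⟦path⟧: [0:1 1:2 2:1 3:2 4:1]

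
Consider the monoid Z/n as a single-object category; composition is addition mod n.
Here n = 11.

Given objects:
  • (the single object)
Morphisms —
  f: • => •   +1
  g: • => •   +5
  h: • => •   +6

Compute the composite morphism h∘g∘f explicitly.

Answer: +1

Work:
  0 +1≡1 +5≡6 +6≡1  (mod 11)
result: +1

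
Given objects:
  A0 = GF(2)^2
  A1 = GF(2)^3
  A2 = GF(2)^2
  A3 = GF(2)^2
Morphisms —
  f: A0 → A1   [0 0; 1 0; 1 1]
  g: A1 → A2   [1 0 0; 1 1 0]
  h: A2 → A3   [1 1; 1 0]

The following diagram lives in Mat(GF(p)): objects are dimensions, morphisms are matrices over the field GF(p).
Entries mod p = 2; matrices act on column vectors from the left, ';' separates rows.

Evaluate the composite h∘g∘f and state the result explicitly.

  e0=[1,0] f→[0,1,1] g→[0,1] h→[1,0]
  e1=[0,1] f→[0,0,1] g→[0,0] h→[0,0]
result: [1 0; 0 0]

Answer: [1 0; 0 0]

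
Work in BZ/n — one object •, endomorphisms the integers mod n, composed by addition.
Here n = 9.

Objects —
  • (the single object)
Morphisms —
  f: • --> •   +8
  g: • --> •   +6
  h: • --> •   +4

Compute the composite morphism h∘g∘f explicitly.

Answer: +0

Derivation:
  0 +8≡8 +6≡5 +4≡0  (mod 9)
⟦path⟧: +0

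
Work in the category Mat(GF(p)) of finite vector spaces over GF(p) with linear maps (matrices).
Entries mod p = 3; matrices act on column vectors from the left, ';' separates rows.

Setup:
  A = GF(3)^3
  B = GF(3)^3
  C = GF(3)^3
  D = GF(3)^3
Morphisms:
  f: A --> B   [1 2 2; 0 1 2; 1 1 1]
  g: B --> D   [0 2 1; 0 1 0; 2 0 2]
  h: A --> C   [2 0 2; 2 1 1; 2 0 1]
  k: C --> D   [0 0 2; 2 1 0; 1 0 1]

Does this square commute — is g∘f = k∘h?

Answer: COMMUTES

Work:
Along f;g (path 1):
  e0=[1,0,0] f-->[1,0,1] g-->[1,0,1]
  e1=[0,1,0] f-->[2,1,1] g-->[0,1,0]
  e2=[0,0,1] f-->[2,2,1] g-->[2,2,0]
  result₁ = [1 0 2; 0 1 2; 1 0 0]
Along h;k (path 2):
  e0=[1,0,0] h-->[2,2,2] k-->[1,0,1]
  e1=[0,1,0] h-->[0,1,0] k-->[0,1,0]
  e2=[0,0,1] h-->[2,1,1] k-->[2,2,0]
  result₂ = [1 0 2; 0 1 2; 1 0 0]
Equal? same morphism ✓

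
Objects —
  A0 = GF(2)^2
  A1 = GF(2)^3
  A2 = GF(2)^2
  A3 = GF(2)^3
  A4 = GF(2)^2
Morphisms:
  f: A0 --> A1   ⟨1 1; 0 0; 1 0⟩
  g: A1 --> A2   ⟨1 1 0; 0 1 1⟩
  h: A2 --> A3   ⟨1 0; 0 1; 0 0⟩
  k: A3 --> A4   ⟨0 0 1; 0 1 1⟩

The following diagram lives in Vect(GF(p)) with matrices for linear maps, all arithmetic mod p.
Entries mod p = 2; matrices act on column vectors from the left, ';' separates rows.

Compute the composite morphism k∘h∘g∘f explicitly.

Answer: ⟨0 0; 1 0⟩

Trace:
  e0=[1,0] f-->[1,0,1] g-->[1,1] h-->[1,1,0] k-->[0,1]
  e1=[0,1] f-->[1,0,0] g-->[1,0] h-->[1,0,0] k-->[0,0]
⟦path⟧: ⟨0 0; 1 0⟩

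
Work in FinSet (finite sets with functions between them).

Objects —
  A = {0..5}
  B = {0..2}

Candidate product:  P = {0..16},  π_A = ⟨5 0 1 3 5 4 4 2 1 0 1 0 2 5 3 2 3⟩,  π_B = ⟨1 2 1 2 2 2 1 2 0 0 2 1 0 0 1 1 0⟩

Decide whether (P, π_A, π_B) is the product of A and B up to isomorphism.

|A|·|B| = 6·3 = 18;  |P| = 17
  → cardinalities differ; no bijection possible.

Answer: NOT A VALID PRODUCT — |P|=17 ≠ |A|·|B|=18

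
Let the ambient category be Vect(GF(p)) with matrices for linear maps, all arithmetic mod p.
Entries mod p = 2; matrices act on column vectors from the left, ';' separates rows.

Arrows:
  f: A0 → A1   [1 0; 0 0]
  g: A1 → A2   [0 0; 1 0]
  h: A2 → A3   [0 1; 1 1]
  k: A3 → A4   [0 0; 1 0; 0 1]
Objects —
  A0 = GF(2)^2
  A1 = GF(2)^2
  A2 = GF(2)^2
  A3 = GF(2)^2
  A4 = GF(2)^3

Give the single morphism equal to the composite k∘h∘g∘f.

  e0=(1,0) f→(1,0) g→(0,1) h→(1,1) k→(0,1,1)
  e1=(0,1) f→(0,0) g→(0,0) h→(0,0) k→(0,0,0)
⟦path⟧: [0 0; 1 0; 1 0]

Answer: [0 0; 1 0; 1 0]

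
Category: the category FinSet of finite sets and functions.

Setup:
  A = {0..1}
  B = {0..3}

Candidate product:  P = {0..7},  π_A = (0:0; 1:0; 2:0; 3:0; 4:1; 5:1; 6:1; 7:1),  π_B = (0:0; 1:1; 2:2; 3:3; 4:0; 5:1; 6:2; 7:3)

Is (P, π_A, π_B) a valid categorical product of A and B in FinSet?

|A|·|B| = 2·4 = 8;  |P| = 8
Check the pairing map k ↦ (π_A(k), π_B(k)):
  0 : (0,0)
  1 : (0,1)
  2 : (0,2)
  3 : (0,3)
  4 : (1,0)
  5 : (1,1)
  6 : (1,2)
  7 : (1,3)
distinct pairs in image: 8 / 8 needed
  → bijection onto A×B; projections well-typed.

Answer: VALID PRODUCT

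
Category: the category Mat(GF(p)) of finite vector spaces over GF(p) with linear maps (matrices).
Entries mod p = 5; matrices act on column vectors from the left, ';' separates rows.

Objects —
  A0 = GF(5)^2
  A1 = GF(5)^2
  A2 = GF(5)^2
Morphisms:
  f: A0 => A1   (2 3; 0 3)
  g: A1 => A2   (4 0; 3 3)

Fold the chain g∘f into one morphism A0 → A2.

Answer: (3 2; 1 3)

Derivation:
  e0=⟨1,0⟩ f=>⟨2,0⟩ g=>⟨3,1⟩
  e1=⟨0,1⟩ f=>⟨3,3⟩ g=>⟨2,3⟩
composite: (3 2; 1 3)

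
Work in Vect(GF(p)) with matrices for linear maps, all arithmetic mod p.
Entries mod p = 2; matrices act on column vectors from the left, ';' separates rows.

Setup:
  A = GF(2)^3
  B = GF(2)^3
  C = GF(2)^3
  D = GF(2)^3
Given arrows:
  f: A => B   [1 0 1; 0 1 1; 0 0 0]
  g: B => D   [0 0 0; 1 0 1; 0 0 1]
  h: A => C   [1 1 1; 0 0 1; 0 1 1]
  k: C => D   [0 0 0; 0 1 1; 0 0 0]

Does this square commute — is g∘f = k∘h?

Answer: DOES NOT COMMUTE

Work:
Path 1 = f;g:
  e0=[1,0,0] f=>[1,0,0] g=>[0,1,0]
  e1=[0,1,0] f=>[0,1,0] g=>[0,0,0]
  e2=[0,0,1] f=>[1,1,0] g=>[0,1,0]
  ⟦path⟧₁ = [0 0 0; 1 0 1; 0 0 0]
Path 2 = h;k:
  e0=[1,0,0] h=>[1,0,0] k=>[0,0,0]
  e1=[0,1,0] h=>[1,0,1] k=>[0,1,0]
  e2=[0,0,1] h=>[1,1,1] k=>[0,0,0]
  ⟦path⟧₂ = [0 0 0; 0 1 0; 0 0 0]
Equal? differ; not commutative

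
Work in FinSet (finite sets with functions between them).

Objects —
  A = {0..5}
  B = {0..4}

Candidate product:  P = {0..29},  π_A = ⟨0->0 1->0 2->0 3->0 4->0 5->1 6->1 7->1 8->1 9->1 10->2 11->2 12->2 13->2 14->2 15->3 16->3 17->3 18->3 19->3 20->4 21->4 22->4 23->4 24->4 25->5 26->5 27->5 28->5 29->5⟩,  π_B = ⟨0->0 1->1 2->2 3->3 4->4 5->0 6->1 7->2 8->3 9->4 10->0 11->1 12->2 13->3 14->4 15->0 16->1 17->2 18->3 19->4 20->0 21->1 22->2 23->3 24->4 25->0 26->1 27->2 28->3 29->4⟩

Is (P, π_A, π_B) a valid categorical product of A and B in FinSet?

|A|·|B| = 6·5 = 30;  |P| = 30
Check the pairing map k ↦ (π_A(k), π_B(k)):
  0 -> (0,0)
  1 -> (0,1)
  2 -> (0,2)
  3 -> (0,3)
  4 -> (0,4)
  5 -> (1,0)
  6 -> (1,1)
  7 -> (1,2)
  8 -> (1,3)
  9 -> (1,4)
  10 -> (2,0)
  11 -> (2,1)
  12 -> (2,2)
  13 -> (2,3)
  14 -> (2,4)
  15 -> (3,0)
  16 -> (3,1)
  17 -> (3,2)
  18 -> (3,3)
  19 -> (3,4)
  20 -> (4,0)
  21 -> (4,1)
  22 -> (4,2)
  23 -> (4,3)
  24 -> (4,4)
  25 -> (5,0)
  26 -> (5,1)
  27 -> (5,2)
  28 -> (5,3)
  29 -> (5,4)
distinct pairs in image: 30 / 30 needed
  → bijection onto A×B; projections well-typed.

Answer: VALID PRODUCT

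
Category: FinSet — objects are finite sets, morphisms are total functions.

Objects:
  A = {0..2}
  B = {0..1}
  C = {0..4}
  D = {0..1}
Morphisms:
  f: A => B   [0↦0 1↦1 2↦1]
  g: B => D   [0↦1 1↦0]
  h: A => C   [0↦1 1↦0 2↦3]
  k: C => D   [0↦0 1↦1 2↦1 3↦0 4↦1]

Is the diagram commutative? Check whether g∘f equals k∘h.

1) trace f;g:
  0 f=>0 g=>1
  1 f=>1 g=>0
  2 f=>1 g=>0
  result₁ = [0↦1 1↦0 2↦0]
2) trace h;k:
  0 h=>1 k=>1
  1 h=>0 k=>0
  2 h=>3 k=>0
  result₂ = [0↦1 1↦0 2↦0]
Equal? same morphism ✓

Answer: COMMUTES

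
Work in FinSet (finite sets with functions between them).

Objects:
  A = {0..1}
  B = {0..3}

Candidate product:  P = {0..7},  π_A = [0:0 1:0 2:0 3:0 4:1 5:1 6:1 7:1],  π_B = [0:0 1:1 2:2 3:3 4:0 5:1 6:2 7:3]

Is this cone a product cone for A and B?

|A|·|B| = 2·4 = 8;  |P| = 8
Check the pairing map k ↦ (π_A(k), π_B(k)):
  0 : (0,0)
  1 : (0,1)
  2 : (0,2)
  3 : (0,3)
  4 : (1,0)
  5 : (1,1)
  6 : (1,2)
  7 : (1,3)
distinct pairs in image: 8 / 8 needed
  → bijection onto A×B; projections well-typed.

Answer: VALID PRODUCT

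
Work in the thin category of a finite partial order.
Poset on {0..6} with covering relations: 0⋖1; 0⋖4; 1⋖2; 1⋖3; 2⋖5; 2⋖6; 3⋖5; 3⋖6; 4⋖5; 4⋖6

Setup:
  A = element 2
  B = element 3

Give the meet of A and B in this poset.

{x : x⊑A ∧ x⊑B} = {0,1}  (A=2, B=3)
  0 ⊑ 1
  1 ⊑ 1
glb = 1

Answer: A∧B = 1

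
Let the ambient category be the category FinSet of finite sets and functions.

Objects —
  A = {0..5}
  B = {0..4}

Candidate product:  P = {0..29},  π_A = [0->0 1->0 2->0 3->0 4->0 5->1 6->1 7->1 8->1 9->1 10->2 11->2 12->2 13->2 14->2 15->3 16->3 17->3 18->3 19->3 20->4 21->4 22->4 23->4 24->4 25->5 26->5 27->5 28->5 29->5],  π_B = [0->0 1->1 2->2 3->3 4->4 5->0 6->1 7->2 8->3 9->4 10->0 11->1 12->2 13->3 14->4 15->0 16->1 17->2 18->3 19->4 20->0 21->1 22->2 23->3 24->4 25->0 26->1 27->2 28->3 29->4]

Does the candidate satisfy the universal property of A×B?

Answer: VALID PRODUCT

Derivation:
|A|·|B| = 6·5 = 30;  |P| = 30
Check the pairing map k ↦ (π_A(k), π_B(k)):
  0 -> (0,0)
  1 -> (0,1)
  2 -> (0,2)
  3 -> (0,3)
  4 -> (0,4)
  5 -> (1,0)
  6 -> (1,1)
  7 -> (1,2)
  8 -> (1,3)
  9 -> (1,4)
  10 -> (2,0)
  11 -> (2,1)
  12 -> (2,2)
  13 -> (2,3)
  14 -> (2,4)
  15 -> (3,0)
  16 -> (3,1)
  17 -> (3,2)
  18 -> (3,3)
  19 -> (3,4)
  20 -> (4,0)
  21 -> (4,1)
  22 -> (4,2)
  23 -> (4,3)
  24 -> (4,4)
  25 -> (5,0)
  26 -> (5,1)
  27 -> (5,2)
  28 -> (5,3)
  29 -> (5,4)
distinct pairs in image: 30 / 30 needed
  → bijection onto A×B; projections well-typed.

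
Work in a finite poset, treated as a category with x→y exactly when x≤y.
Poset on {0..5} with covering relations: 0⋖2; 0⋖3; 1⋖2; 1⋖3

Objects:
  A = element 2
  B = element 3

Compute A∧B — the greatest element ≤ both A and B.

Answer: NO MEET EXISTS

Work:
{x : x⊑A ∧ x⊑B} = {0,1}  (A=2, B=3)
  maximal lower bounds 0 and 1 are incomparable: neither 0⊑1 nor 1⊑0
→ no greatest lower bound exists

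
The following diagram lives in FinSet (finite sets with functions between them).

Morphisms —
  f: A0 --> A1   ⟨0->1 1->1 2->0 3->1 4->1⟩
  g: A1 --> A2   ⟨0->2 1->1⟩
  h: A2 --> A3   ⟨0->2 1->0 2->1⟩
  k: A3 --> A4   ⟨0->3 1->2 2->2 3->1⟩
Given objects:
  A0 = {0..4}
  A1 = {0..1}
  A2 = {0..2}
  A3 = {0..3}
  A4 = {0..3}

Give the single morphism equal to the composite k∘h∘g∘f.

Answer: ⟨0->3 1->3 2->2 3->3 4->3⟩

Trace:
  0 f-->1 g-->1 h-->0 k-->3
  1 f-->1 g-->1 h-->0 k-->3
  2 f-->0 g-->2 h-->1 k-->2
  3 f-->1 g-->1 h-->0 k-->3
  4 f-->1 g-->1 h-->0 k-->3
composite: ⟨0->3 1->3 2->2 3->3 4->3⟩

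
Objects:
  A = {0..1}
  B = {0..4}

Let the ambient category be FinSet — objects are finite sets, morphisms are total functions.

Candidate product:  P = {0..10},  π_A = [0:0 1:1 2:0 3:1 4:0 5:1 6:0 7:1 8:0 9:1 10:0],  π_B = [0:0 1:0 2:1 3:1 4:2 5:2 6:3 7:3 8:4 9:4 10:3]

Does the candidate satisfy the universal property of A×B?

|A|·|B| = 2·5 = 10;  |P| = 11
  → cardinalities differ; no bijection possible.

Answer: NOT A VALID PRODUCT — |P|=11 ≠ |A|·|B|=10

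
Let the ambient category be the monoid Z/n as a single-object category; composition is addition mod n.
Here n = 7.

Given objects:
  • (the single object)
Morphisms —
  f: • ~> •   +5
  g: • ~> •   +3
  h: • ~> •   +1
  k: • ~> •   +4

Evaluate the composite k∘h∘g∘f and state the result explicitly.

  0 +5≡5 +3≡1 +1≡2 +4≡6  (mod 7)
result: +6

Answer: +6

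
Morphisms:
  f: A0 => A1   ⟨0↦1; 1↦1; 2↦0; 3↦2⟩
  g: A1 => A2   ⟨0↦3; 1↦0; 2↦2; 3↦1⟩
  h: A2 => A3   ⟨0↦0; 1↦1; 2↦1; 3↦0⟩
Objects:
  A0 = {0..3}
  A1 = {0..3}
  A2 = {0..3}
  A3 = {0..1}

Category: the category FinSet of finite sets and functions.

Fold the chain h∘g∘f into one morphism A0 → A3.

Answer: ⟨0↦0; 1↦0; 2↦0; 3↦1⟩

Work:
  0 f=>1 g=>0 h=>0
  1 f=>1 g=>0 h=>0
  2 f=>0 g=>3 h=>0
  3 f=>2 g=>2 h=>1
composite: ⟨0↦0; 1↦0; 2↦0; 3↦1⟩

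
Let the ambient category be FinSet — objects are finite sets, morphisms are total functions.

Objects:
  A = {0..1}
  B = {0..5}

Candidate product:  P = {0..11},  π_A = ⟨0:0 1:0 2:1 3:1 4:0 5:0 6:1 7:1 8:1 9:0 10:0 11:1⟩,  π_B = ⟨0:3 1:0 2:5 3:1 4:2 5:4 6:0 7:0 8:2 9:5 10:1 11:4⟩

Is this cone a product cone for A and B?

|A|·|B| = 2·6 = 12;  |P| = 12
Check the pairing map k ↦ (π_A(k), π_B(k)):
  0 : (0,3)
  1 : (0,0)
  2 : (1,5)
  3 : (1,1)
  4 : (0,2)
  5 : (0,4)
  6 : (1,0)
  7 : (1,0)  ✗ repeats pair of k=6
  8 : (1,2)
  9 : (0,5)
  10 : (0,1)
  11 : (1,4)
distinct pairs in image: 11 / 12 needed
  → (1,0) hit at k=6 and k=7

Answer: NOT A VALID PRODUCT — duplicate pair at indices 7,6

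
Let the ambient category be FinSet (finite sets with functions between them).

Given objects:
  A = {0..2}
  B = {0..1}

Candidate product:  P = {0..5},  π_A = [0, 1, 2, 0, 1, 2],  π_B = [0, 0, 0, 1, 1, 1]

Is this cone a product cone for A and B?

|A|·|B| = 3·2 = 6;  |P| = 6
Check the pairing map k ↦ (π_A(k), π_B(k)):
  0 ↦ (0,0)
  1 ↦ (1,0)
  2 ↦ (2,0)
  3 ↦ (0,1)
  4 ↦ (1,1)
  5 ↦ (2,1)
distinct pairs in image: 6 / 6 needed
  → bijection onto A×B; projections well-typed.

Answer: VALID PRODUCT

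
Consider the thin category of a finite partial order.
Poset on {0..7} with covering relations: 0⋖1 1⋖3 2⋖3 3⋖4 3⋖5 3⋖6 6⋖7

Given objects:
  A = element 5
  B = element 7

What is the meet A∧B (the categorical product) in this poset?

Answer: A∧B = 3

Derivation:
{x : x<=A ∧ x<=B} = {0,1,2,3}  (A=5, B=7)
  0 <= 3
  1 <= 3
  2 <= 3
  3 <= 3
glb = 3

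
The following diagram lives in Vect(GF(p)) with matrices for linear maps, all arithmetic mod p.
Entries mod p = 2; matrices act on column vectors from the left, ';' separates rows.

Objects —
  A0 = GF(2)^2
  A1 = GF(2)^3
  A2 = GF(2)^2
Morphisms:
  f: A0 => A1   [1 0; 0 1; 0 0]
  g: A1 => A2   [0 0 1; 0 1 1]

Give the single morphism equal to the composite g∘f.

Answer: [0 0; 0 1]

Derivation:
  e0=(1,0) f=>(1,0,0) g=>(0,0)
  e1=(0,1) f=>(0,1,0) g=>(0,1)
composite: [0 0; 0 1]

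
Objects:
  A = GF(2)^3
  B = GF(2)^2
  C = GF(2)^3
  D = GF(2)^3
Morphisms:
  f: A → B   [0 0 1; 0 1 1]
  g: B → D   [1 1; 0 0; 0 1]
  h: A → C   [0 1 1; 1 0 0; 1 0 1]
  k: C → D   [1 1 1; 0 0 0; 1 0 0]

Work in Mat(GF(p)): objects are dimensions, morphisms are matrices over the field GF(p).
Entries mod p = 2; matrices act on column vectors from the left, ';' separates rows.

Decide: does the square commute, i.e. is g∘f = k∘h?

1) trace f;g:
  e0=(1,0,0) f→(0,0) g→(0,0,0)
  e1=(0,1,0) f→(0,1) g→(1,0,1)
  e2=(0,0,1) f→(1,1) g→(0,0,1)
  result₁ = [0 1 0; 0 0 0; 0 1 1]
2) trace h;k:
  e0=(1,0,0) h→(0,1,1) k→(0,0,0)
  e1=(0,1,0) h→(1,0,0) k→(1,0,1)
  e2=(0,0,1) h→(1,0,1) k→(0,0,1)
  result₂ = [0 1 0; 0 0 0; 0 1 1]
Equal? YES — commutes

Answer: COMMUTES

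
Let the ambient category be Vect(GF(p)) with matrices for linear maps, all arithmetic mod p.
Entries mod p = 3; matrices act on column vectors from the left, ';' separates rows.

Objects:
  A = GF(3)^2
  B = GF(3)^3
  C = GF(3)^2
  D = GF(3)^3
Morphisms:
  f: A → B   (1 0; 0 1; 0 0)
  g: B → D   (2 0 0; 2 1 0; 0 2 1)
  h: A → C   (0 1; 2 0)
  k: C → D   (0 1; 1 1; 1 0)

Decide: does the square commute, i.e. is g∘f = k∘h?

Along f;g (path 1):
  e0=⟨1,0⟩ f→⟨1,0,0⟩ g→⟨2,2,0⟩
  e1=⟨0,1⟩ f→⟨0,1,0⟩ g→⟨0,1,2⟩
  ⟦path⟧₁ = (2 0; 2 1; 0 2)
Along h;k (path 2):
  e0=⟨1,0⟩ h→⟨0,2⟩ k→⟨2,2,0⟩
  e1=⟨0,1⟩ h→⟨1,0⟩ k→⟨0,1,1⟩
  ⟦path⟧₂ = (2 0; 2 1; 0 1)
Equal? differ; not commutative

Answer: DOES NOT COMMUTE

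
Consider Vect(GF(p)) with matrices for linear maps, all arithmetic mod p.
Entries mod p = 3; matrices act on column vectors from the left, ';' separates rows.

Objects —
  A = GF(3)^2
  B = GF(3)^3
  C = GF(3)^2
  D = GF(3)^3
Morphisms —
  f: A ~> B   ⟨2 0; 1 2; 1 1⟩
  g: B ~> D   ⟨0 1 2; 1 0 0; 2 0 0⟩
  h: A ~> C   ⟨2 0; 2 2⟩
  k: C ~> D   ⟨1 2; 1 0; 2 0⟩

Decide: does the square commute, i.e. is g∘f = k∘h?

Along f;g (path 1):
  e0=(1,0) f~>(2,1,1) g~>(0,2,1)
  e1=(0,1) f~>(0,2,1) g~>(1,0,0)
  ⟦path⟧₁ = ⟨0 1; 2 0; 1 0⟩
Along h;k (path 2):
  e0=(1,0) h~>(2,2) k~>(0,2,1)
  e1=(0,1) h~>(0,2) k~>(1,0,0)
  ⟦path⟧₂ = ⟨0 1; 2 0; 1 0⟩
Equal? equal; square commutes

Answer: COMMUTES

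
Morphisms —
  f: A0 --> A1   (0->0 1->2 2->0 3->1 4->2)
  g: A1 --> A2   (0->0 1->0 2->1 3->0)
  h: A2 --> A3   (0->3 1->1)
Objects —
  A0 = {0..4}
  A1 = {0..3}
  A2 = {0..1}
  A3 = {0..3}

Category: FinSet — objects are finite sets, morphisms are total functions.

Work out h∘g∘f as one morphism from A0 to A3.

Answer: (0->3 1->1 2->3 3->3 4->1)

Derivation:
  0 f-->0 g-->0 h-->3
  1 f-->2 g-->1 h-->1
  2 f-->0 g-->0 h-->3
  3 f-->1 g-->0 h-->3
  4 f-->2 g-->1 h-->1
result: (0->3 1->1 2->3 3->3 4->1)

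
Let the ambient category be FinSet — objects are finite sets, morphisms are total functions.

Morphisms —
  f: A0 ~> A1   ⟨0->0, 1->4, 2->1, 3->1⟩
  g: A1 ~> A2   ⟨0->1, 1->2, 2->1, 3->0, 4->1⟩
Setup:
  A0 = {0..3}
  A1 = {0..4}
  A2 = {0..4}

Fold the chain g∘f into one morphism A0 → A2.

  0 f~>0 g~>1
  1 f~>4 g~>1
  2 f~>1 g~>2
  3 f~>1 g~>2
result: ⟨0->1, 1->1, 2->2, 3->2⟩

Answer: ⟨0->1, 1->1, 2->2, 3->2⟩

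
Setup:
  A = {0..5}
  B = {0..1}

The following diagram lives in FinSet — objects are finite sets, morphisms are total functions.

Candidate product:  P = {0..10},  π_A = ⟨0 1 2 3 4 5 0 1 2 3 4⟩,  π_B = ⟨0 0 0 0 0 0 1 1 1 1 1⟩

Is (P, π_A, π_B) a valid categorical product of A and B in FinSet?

Answer: NOT A VALID PRODUCT — |P|=11 ≠ |A|·|B|=12

Derivation:
|A|·|B| = 6·2 = 12;  |P| = 11
  → cardinalities differ; no bijection possible.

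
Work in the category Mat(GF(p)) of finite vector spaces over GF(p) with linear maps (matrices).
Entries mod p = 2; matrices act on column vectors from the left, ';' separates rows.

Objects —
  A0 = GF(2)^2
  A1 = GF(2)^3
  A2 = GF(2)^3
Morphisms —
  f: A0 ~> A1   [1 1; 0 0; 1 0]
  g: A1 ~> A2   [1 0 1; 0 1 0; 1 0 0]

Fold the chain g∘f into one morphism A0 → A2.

Answer: [0 1; 0 0; 1 1]

Work:
  e0=[1,0] f~>[1,0,1] g~>[0,0,1]
  e1=[0,1] f~>[1,0,0] g~>[1,0,1]
composite: [0 1; 0 0; 1 1]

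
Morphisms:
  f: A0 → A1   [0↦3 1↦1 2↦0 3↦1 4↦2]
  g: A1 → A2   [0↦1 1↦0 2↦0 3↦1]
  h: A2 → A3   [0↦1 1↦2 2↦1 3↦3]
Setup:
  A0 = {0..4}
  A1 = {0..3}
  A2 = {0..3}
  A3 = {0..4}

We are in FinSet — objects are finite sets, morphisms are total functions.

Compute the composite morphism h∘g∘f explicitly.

  0 f→3 g→1 h→2
  1 f→1 g→0 h→1
  2 f→0 g→1 h→2
  3 f→1 g→0 h→1
  4 f→2 g→0 h→1
result: [0↦2 1↦1 2↦2 3↦1 4↦1]

Answer: [0↦2 1↦1 2↦2 3↦1 4↦1]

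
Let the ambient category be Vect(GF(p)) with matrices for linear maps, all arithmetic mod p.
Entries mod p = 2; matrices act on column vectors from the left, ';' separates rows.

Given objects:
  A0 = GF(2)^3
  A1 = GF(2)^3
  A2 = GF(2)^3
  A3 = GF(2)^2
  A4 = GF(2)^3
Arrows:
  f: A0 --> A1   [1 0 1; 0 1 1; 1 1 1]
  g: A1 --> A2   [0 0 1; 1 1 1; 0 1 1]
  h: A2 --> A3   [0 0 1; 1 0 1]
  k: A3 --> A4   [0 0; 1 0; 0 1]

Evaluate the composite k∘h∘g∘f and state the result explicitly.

Answer: [0 0 0; 1 0 0; 0 1 1]

Derivation:
  e0=(1,0,0) f-->(1,0,1) g-->(1,0,1) h-->(1,0) k-->(0,1,0)
  e1=(0,1,0) f-->(0,1,1) g-->(1,0,0) h-->(0,1) k-->(0,0,1)
  e2=(0,0,1) f-->(1,1,1) g-->(1,1,0) h-->(0,1) k-->(0,0,1)
result: [0 0 0; 1 0 0; 0 1 1]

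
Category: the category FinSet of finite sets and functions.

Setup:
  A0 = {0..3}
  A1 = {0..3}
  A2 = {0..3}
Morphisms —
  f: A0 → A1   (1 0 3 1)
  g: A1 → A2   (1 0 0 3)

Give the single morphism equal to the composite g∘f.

Answer: (0 1 3 0)

Derivation:
  0 f→1 g→0
  1 f→0 g→1
  2 f→3 g→3
  3 f→1 g→0
composite: (0 1 3 0)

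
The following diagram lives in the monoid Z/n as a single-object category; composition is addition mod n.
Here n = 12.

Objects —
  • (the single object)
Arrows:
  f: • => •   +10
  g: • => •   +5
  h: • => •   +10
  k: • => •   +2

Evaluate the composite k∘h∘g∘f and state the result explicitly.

Answer: +3

Trace:
  0 +10≡10 +5≡3 +10≡1 +2≡3  (mod 12)
⟦path⟧: +3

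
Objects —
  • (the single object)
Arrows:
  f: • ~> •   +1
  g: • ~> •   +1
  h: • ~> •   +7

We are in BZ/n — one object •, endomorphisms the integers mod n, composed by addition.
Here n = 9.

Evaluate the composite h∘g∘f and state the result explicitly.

  0 +1≡1 +1≡2 +7≡0  (mod 9)
result: +0

Answer: +0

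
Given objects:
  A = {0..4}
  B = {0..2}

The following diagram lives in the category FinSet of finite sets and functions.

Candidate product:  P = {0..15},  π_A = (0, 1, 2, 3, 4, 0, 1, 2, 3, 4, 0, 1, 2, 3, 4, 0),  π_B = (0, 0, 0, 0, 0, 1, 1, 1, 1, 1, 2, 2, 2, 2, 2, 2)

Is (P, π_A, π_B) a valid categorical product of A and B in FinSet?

Answer: NOT A VALID PRODUCT — |P|=16 ≠ |A|·|B|=15

Trace:
|A|·|B| = 5·3 = 15;  |P| = 16
  → cardinalities differ; no bijection possible.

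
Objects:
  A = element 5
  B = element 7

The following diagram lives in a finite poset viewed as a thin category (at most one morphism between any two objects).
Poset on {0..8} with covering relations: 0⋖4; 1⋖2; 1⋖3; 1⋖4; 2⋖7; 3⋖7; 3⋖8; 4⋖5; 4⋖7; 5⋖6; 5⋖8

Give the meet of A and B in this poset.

Answer: A∧B = 4

Derivation:
Lower bounds of A=5 and B=7: {0,1,4}
  0 <= 4
  1 <= 4
  4 <= 4
glb = 4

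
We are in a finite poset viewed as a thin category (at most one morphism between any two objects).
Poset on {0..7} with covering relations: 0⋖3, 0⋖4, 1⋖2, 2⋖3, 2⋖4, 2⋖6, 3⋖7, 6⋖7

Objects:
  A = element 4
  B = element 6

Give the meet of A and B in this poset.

Common predecessors of 4,6: {1,2}
  1 <= 2
  2 <= 2
glb = 2

Answer: A∧B = 2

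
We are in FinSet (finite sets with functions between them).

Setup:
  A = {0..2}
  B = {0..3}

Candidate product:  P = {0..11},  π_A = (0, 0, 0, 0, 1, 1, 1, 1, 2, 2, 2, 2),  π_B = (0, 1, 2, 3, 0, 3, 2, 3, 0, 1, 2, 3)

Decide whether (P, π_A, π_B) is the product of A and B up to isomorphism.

|A|·|B| = 3·4 = 12;  |P| = 12
Check the pairing map k ↦ (π_A(k), π_B(k)):
  0 ↦ (0,0)
  1 ↦ (0,1)
  2 ↦ (0,2)
  3 ↦ (0,3)
  4 ↦ (1,0)
  5 ↦ (1,3)
  6 ↦ (1,2)
  7 ↦ (1,3)  ✗ repeats pair of k=5
  8 ↦ (2,0)
  9 ↦ (2,1)
  10 ↦ (2,2)
  11 ↦ (2,3)
distinct pairs in image: 11 / 12 needed
  → (1,3) hit at k=5 and k=7

Answer: NOT A VALID PRODUCT — duplicate pair at indices 7,5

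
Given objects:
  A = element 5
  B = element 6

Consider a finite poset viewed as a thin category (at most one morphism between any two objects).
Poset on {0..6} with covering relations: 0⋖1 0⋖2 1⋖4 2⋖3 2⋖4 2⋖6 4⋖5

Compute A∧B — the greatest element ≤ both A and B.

Answer: A∧B = 2

Work:
Lower bounds of A=5 and B=6: {0,2}
  0 <= 2
  2 <= 2
glb = 2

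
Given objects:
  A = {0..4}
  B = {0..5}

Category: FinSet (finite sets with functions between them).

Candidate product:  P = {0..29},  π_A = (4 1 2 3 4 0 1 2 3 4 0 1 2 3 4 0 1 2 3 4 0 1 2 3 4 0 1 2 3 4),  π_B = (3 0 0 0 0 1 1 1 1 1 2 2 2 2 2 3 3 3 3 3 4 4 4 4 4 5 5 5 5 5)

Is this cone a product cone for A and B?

|A|·|B| = 5·6 = 30;  |P| = 30
Check the pairing map k ↦ (π_A(k), π_B(k)):
  0 -> (4,3)
  1 -> (1,0)
  2 -> (2,0)
  3 -> (3,0)
  4 -> (4,0)
  5 -> (0,1)
  6 -> (1,1)
  7 -> (2,1)
  8 -> (3,1)
  9 -> (4,1)
  10 -> (0,2)
  11 -> (1,2)
  12 -> (2,2)
  13 -> (3,2)
  14 -> (4,2)
  15 -> (0,3)
  16 -> (1,3)
  17 -> (2,3)
  18 -> (3,3)
  19 -> (4,3)  ✗ repeats pair of k=0
  20 -> (0,4)
  21 -> (1,4)
  22 -> (2,4)
  23 -> (3,4)
  24 -> (4,4)
  25 -> (0,5)
  26 -> (1,5)
  27 -> (2,5)
  28 -> (3,5)
  29 -> (4,5)
distinct pairs in image: 29 / 30 needed
  → (4,3) hit at k=0 and k=19

Answer: NOT A VALID PRODUCT — duplicate pair at indices 19,0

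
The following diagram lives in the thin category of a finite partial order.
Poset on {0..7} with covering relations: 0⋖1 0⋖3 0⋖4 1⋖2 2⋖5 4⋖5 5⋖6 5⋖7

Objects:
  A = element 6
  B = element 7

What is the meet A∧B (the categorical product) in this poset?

Answer: A∧B = 5

Derivation:
Lower bounds of A=6 and B=7: {0,1,2,4,5}
  0 ≤ 5
  1 ≤ 5
  2 ≤ 5
  4 ≤ 5
  5 ≤ 5
glb = 5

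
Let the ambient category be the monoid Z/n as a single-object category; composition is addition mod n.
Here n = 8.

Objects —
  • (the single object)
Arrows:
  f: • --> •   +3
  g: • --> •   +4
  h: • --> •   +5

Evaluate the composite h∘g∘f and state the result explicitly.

  0 +3≡3 +4≡7 +5≡4  (mod 8)
composite: +4

Answer: +4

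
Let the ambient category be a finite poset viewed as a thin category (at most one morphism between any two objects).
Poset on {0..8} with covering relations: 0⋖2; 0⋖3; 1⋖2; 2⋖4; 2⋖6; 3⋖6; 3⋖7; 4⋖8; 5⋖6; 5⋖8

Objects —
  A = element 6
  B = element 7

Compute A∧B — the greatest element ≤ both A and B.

Answer: A∧B = 3

Derivation:
Common predecessors of 6,7: {0,3}
  0 ≤ 3
  3 ≤ 3
glb = 3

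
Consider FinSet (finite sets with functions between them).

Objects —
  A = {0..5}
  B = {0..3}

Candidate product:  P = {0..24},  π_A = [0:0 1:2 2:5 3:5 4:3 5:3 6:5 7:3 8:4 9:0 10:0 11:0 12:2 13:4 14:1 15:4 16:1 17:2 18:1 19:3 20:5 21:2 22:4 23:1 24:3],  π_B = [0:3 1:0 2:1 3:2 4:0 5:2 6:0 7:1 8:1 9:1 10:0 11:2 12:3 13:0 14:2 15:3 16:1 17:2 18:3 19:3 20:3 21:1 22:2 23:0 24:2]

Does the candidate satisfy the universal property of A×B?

|A|·|B| = 6·4 = 24;  |P| = 25
  → cardinalities differ; no bijection possible.

Answer: NOT A VALID PRODUCT — |P|=25 ≠ |A|·|B|=24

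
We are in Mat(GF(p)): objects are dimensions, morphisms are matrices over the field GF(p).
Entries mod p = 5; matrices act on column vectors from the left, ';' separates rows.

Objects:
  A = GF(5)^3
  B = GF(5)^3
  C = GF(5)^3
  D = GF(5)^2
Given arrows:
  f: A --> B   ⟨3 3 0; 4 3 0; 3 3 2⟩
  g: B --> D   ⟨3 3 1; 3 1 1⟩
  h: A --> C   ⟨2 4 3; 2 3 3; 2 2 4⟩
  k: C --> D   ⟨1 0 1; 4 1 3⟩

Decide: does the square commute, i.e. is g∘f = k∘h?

Path 1 = f;g:
  e0=(1,0,0) f-->(3,4,3) g-->(4,1)
  e1=(0,1,0) f-->(3,3,3) g-->(1,0)
  e2=(0,0,1) f-->(0,0,2) g-->(2,2)
  ⟦path⟧₁ = ⟨4 1 2; 1 0 2⟩
Path 2 = h;k:
  e0=(1,0,0) h-->(2,2,2) k-->(4,1)
  e1=(0,1,0) h-->(4,3,2) k-->(1,0)
  e2=(0,0,1) h-->(3,3,4) k-->(2,2)
  ⟦path⟧₂ = ⟨4 1 2; 1 0 2⟩
Equal? YES — commutes

Answer: COMMUTES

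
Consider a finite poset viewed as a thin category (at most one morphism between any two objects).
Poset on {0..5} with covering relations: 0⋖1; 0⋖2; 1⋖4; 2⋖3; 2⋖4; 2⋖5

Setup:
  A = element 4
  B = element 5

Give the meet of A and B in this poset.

Answer: A∧B = 2

Derivation:
{x : x≤A ∧ x≤B} = {0,2}  (A=4, B=5)
  0 ≤ 2
  2 ≤ 2
glb = 2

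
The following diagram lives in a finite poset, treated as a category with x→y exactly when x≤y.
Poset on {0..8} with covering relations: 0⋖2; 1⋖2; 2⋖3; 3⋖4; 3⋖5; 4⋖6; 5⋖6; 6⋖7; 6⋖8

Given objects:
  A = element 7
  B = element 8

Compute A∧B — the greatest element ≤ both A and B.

Answer: A∧B = 6

Work:
Lower bounds of A=7 and B=8: {0,1,2,3,4,5,6}
  0 ⊑ 6
  1 ⊑ 6
  2 ⊑ 6
  3 ⊑ 6
  4 ⊑ 6
  5 ⊑ 6
  6 ⊑ 6
glb = 6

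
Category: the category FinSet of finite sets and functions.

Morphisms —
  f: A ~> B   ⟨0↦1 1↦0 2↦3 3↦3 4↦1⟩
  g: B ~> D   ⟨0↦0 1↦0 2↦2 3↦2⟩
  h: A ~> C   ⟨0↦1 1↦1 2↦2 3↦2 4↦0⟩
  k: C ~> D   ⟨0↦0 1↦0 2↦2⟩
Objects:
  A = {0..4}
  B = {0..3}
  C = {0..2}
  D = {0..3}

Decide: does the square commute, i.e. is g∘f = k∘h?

Answer: COMMUTES

Trace:
Along f;g (path 1):
  0 f~>1 g~>0
  1 f~>0 g~>0
  2 f~>3 g~>2
  3 f~>3 g~>2
  4 f~>1 g~>0
  ⟦path⟧₁ = ⟨0↦0 1↦0 2↦2 3↦2 4↦0⟩
Along h;k (path 2):
  0 h~>1 k~>0
  1 h~>1 k~>0
  2 h~>2 k~>2
  3 h~>2 k~>2
  4 h~>0 k~>0
  ⟦path⟧₂ = ⟨0↦0 1↦0 2↦2 3↦2 4↦0⟩
Equal? same morphism ✓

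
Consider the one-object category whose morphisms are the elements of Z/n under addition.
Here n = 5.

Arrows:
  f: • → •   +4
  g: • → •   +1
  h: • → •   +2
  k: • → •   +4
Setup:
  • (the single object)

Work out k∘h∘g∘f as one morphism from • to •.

Answer: +1

Trace:
  0 +4≡4 +1≡0 +2≡2 +4≡1  (mod 5)
result: +1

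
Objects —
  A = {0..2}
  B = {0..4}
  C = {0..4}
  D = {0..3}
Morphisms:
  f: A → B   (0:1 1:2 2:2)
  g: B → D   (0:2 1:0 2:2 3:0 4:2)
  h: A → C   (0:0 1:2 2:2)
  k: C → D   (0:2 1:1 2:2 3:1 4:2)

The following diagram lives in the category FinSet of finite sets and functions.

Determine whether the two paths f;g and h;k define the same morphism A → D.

Answer: DOES NOT COMMUTE

Derivation:
1) trace f;g:
  0 f→1 g→0
  1 f→2 g→2
  2 f→2 g→2
  ⟦path⟧₁ = (0:0 1:2 2:2)
2) trace h;k:
  0 h→0 k→2
  1 h→2 k→2
  2 h→2 k→2
  ⟦path⟧₂ = (0:2 1:2 2:2)
Equal? NO — does not commute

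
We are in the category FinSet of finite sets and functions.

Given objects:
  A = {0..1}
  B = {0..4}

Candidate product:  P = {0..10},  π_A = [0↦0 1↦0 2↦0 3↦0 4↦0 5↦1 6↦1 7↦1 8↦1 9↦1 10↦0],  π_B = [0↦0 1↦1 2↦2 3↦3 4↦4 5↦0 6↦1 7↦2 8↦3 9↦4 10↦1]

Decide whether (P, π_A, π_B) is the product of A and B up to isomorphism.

|A|·|B| = 2·5 = 10;  |P| = 11
  → cardinalities differ; no bijection possible.

Answer: NOT A VALID PRODUCT — |P|=11 ≠ |A|·|B|=10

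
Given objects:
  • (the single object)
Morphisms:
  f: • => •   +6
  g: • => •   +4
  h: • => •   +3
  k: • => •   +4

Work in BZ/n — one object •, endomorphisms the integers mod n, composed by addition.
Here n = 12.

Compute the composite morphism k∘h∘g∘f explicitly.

  0 +6≡6 +4≡10 +3≡1 +4≡5  (mod 12)
result: +5

Answer: +5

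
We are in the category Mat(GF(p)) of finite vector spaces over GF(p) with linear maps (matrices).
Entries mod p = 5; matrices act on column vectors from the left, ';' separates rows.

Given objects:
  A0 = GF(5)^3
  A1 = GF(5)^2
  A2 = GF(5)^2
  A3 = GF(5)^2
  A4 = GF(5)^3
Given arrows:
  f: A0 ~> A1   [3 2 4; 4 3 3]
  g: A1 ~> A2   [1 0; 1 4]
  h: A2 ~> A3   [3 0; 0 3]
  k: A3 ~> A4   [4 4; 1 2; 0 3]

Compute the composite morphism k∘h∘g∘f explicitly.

Answer: [4 2 0; 3 0 3; 1 1 4]

Trace:
  e0=[1,0,0] f~>[3,4] g~>[3,4] h~>[4,2] k~>[4,3,1]
  e1=[0,1,0] f~>[2,3] g~>[2,4] h~>[1,2] k~>[2,0,1]
  e2=[0,0,1] f~>[4,3] g~>[4,1] h~>[2,3] k~>[0,3,4]
composite: [4 2 0; 3 0 3; 1 1 4]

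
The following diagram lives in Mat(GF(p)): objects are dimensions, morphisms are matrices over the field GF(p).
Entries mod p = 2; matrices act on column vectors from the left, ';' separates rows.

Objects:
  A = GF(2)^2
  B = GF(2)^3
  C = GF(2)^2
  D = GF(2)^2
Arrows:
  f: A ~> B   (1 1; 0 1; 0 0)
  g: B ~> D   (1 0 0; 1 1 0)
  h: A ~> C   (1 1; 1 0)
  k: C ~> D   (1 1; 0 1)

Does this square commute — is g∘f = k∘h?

Path 1 = f;g:
  e0=⟨1,0⟩ f~>⟨1,0,0⟩ g~>⟨1,1⟩
  e1=⟨0,1⟩ f~>⟨1,1,0⟩ g~>⟨1,0⟩
  ⟦path⟧₁ = (1 1; 1 0)
Path 2 = h;k:
  e0=⟨1,0⟩ h~>⟨1,1⟩ k~>⟨0,1⟩
  e1=⟨0,1⟩ h~>⟨1,0⟩ k~>⟨1,0⟩
  ⟦path⟧₂ = (0 1; 1 0)
Equal? differ; not commutative

Answer: DOES NOT COMMUTE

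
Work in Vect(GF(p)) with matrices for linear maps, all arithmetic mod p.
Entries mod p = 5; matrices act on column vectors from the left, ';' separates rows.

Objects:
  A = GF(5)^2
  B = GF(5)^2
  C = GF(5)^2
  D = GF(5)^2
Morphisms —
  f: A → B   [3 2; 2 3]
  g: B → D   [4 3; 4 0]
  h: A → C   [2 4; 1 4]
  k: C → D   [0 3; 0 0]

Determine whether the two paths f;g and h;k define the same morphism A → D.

1) trace f;g:
  e0=(1,0) f→(3,2) g→(3,2)
  e1=(0,1) f→(2,3) g→(2,3)
  result₁ = [3 2; 2 3]
2) trace h;k:
  e0=(1,0) h→(2,1) k→(3,0)
  e1=(0,1) h→(4,4) k→(2,0)
  result₂ = [3 2; 0 0]
Equal? NO — does not commute

Answer: DOES NOT COMMUTE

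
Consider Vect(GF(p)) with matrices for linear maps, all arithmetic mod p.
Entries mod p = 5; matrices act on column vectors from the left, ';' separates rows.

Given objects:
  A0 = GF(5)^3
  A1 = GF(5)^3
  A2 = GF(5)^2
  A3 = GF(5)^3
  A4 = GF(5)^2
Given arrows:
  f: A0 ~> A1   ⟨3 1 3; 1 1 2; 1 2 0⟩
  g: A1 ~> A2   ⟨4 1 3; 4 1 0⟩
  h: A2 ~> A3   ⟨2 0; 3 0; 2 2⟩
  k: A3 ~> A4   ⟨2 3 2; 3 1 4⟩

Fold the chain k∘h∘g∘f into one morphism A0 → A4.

  e0=[1,0,0] f~>[3,1,1] g~>[1,3] h~>[2,3,3] k~>[4,1]
  e1=[0,1,0] f~>[1,1,2] g~>[1,0] h~>[2,3,2] k~>[2,2]
  e2=[0,0,1] f~>[3,2,0] g~>[4,4] h~>[3,2,1] k~>[4,0]
⟦path⟧: ⟨4 2 4; 1 2 0⟩

Answer: ⟨4 2 4; 1 2 0⟩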